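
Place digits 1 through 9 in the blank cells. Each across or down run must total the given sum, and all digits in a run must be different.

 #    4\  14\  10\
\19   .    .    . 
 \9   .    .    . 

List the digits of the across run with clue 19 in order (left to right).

4 in 2 cells must be {1,3}.
The 19 across and the 4 down share only 3, so R1C1 = 3.
Given what's placed, R1C2 must be 9 to fit the 19 across and 14 down.
R1C3 = 19 − 12 = 7 completes the 19 across.
R2C1 = 4 − 3 = 1 completes the 4 down.
R2C2 = 14 − 9 = 5 completes the 14 down.
R2C3 = 9 − 6 = 3 completes the 9 across.

3, 9, 7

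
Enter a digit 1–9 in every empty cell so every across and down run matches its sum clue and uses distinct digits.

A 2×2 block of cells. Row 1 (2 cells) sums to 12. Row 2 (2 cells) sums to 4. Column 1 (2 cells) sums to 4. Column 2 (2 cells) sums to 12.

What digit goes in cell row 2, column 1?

4 in 2 cells must be {1,3}.
The 12 across and the 4 down share only 3, so (1,1) = 3.
(1,2) = 12 − 3 = 9 completes the 12 across.
(2,1) = 4 − 3 = 1 completes the 4 down.
(2,2) = 4 − 1 = 3 completes the 4 across.

1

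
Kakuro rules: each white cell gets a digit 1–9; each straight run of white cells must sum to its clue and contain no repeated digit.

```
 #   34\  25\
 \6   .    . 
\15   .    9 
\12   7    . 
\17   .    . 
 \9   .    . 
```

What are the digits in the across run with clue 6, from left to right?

17 in 2 cells must be {8,9}; 34 in 5 cells must be {4,6,7,8,9}.
Given what's placed, R1C1 must be 4 to fit the 6 across and 34 down.
R1C2 = 6 − 4 = 2 completes the 6 across.

4, 2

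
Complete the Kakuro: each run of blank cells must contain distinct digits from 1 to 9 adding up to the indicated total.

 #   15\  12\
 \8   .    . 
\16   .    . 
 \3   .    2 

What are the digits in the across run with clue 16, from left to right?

9, 7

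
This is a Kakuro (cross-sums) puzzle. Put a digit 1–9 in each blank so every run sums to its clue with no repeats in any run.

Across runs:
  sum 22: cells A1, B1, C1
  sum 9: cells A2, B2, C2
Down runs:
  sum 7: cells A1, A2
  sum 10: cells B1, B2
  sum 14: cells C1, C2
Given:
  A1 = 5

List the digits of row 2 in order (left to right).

2 1 6

A2 = 7 − 5 = 2 completes the 7 down.
Given what's placed, C2 must be 6 to fit the 9 across and 14 down.
C1 = 14 − 6 = 8 completes the 14 down.
B2 = 9 − 8 = 1 completes the 9 across.
B1 = 22 − 13 = 9 completes the 22 across.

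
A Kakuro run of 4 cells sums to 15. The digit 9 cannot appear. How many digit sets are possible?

4 distinct digits from 1–9 sum between 10 and 30.
Dropping sets that contain 9.
Enumerating: {1,2,4,8}, {1,2,5,7}, {1,3,4,7}, {1,3,5,6}, {2,3,4,6}.

5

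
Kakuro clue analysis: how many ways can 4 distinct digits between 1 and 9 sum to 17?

4 distinct digits from 1–9 sum between 10 and 30.

9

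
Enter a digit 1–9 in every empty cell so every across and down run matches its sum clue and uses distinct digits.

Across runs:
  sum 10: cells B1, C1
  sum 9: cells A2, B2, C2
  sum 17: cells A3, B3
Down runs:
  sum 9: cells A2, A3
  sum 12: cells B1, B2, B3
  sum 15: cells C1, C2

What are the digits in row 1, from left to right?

1, 9

17 in 2 cells must be {8,9}.
The 9 across and the 15 down share only 6, so C2 = 6.
Intersecting the 17 across with the 9 down forces A3 = 8.
B3 = 17 − 8 = 9 completes the 17 across.
C1 = 15 − 6 = 9 completes the 15 down.
A2 = 9 − 8 = 1 completes the 9 down.
B2 = 9 − 7 = 2 completes the 9 across.
B1 = 10 − 9 = 1 completes the 10 across.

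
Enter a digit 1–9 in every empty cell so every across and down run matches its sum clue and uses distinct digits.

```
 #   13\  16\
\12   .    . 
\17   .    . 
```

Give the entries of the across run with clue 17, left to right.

8, 9

17 in 2 cells must be {8,9}; 16 in 2 cells must be {7,9}.
The 17 across and the 16 down share only 9, so R2C2 = 9.
R1C2 = 16 − 9 = 7 completes the 16 down.
R2C1 = 17 − 9 = 8 completes the 17 across.
R1C1 = 12 − 7 = 5 completes the 12 across.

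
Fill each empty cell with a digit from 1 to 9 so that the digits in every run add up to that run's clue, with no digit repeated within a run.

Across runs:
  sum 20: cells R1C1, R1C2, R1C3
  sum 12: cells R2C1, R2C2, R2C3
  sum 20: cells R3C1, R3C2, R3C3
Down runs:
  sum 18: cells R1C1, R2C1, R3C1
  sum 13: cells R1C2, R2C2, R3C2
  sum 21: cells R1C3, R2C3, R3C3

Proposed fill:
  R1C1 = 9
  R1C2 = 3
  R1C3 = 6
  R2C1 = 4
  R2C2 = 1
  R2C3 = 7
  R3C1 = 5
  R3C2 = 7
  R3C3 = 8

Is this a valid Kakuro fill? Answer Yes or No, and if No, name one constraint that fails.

No — the down run R1C2–R3C2 sums to 11, not 13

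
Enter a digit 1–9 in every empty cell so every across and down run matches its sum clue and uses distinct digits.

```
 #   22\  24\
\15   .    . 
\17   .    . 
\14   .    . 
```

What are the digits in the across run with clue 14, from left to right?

17 in 2 cells must be {8,9}; 24 in 3 cells must be {7,8,9}.
Nothing is forced directly, so branch on R2C1, whose candidates are 8 or 9. If R2C1 = 8: that forces R1C1 = 9, after which R1C2 would have to be in {6} for the 15 across but in {7,8,9} for the 24 down — contradiction. So R2C1 = 9.
R2C2 = 17 − 9 = 8 completes the 17 across.
Given what's placed, R3C2 must be 9 to fit the 14 across and 24 down.
R1C2 = 24 − 17 = 7 completes the 24 down.
R3C1 = 14 − 9 = 5 completes the 14 across.
R1C1 = 15 − 7 = 8 completes the 15 across.

5 9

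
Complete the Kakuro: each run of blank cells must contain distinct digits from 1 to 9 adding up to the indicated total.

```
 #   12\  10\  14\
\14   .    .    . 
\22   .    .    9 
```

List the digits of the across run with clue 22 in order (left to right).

R1C3 = 14 − 9 = 5 completes the 14 down.
No cell is forced outright now. R2C1 can only be 5 or 7 or 8 (the digits allowed by both its 22 across and its 12 down). If R2C1 = 7: then R1C1 would have to be in {1,2,3,6,7,8} for the 14 across but in {5} for the 12 down — contradiction. If R2C1 = 8: then R1C1 would have to be in {1,2,3,6,7,8} for the 14 across but in {4} for the 12 down — contradiction. So R2C1 = 5.
R1C1 = 12 − 5 = 7 completes the 12 down.
R1C2 = 14 − 12 = 2 completes the 14 across.
R2C2 = 22 − 14 = 8 completes the 22 across.

5 8 9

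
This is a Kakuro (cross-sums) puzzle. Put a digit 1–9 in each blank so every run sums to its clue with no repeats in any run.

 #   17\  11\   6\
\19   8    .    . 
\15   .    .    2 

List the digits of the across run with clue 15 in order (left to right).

17 in 2 cells must be {8,9}.
R1C3 = 6 − 2 = 4 completes the 6 down.
R2C1 = 17 − 8 = 9 completes the 17 down.
R2C2 = 15 − 11 = 4 completes the 15 across.
R1C2 = 19 − 12 = 7 completes the 19 across.

9 4 2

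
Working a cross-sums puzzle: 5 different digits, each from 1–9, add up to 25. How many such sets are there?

12

5 distinct digits from 1–9 sum between 15 and 35.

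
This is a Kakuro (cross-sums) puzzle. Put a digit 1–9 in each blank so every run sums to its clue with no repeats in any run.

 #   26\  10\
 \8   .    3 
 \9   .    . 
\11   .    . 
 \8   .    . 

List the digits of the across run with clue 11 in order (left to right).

7 4

10 in 4 cells must be {1,2,3,4}.
R1C1 = 8 − 3 = 5 completes the 8 across.
No cell is forced outright now. R3C2 can only be 2 or 4 (the digits allowed by both its 11 across and its 10 down). If R3C2 = 2: that forces R3C1 = 9, after which R4C1 would have to be in {1,2,3,5,6,7} for the 8 across but in {4,8} for the 26 down — contradiction. So R3C2 = 4.
R3C1 = 11 − 4 = 7 completes the 11 across.
R4C1 = 6: the only remaining digit allowed by both the 8 across and the 26 down.
R4C2 = 8 − 6 = 2 completes the 8 across.
R2C1 = 26 − 18 = 8 completes the 26 down.
R2C2 = 9 − 8 = 1 completes the 9 across.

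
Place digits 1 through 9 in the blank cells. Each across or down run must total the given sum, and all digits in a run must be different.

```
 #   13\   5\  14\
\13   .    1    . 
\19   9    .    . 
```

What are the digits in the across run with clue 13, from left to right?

4 1 8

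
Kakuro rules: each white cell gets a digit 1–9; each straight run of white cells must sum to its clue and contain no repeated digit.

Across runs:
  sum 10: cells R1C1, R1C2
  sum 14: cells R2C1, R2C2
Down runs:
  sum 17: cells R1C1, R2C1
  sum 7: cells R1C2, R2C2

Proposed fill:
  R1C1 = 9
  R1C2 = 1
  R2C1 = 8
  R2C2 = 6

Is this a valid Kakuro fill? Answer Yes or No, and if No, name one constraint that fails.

Across: 9+1=10; 8+6=14. Down: 9+8=17; 1+6=7. No digit repeats within any run.

Yes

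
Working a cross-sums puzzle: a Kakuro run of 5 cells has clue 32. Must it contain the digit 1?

No

Counterexample: {2,6,7,8,9} sums to 32 without using 1.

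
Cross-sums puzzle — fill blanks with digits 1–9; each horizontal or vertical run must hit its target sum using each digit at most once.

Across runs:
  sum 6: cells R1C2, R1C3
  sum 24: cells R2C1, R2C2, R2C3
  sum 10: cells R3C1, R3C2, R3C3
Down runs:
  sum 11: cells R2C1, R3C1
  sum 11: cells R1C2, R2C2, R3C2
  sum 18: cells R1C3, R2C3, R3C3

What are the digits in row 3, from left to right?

4 1 5

24 in 3 cells must be {7,8,9}.
Nothing is forced directly, so branch on R2C2, whose candidates are 7 or 8. If R2C2 = 7: that forces R1C2 = 1, R1C3 = 5, R2C3 = 9, R3C2 = 3, after which R3C3 would have to be in {1,2,5,6} for the 10 across but in {4} for the 18 down — contradiction. So R2C2 = 8.
Nothing is forced directly, so branch on R1C2, whose candidates are 1 or 2. If R1C2 = 1: that forces R1C3 = 5, R3C2 = 2, R3C3 = 7, after which R2C3 would have to be in {7,9} for the 24 across but in {6} for the 18 down — contradiction. So R1C2 = 2.
R1C3 = 6 − 2 = 4 completes the 6 across.
R2C3 = 9: the only remaining digit allowed by both the 24 across and the 18 down.
R3C2 = 11 − 10 = 1 completes the 11 down.
R3C3 = 18 − 13 = 5 completes the 18 down.
R2C1 = 24 − 17 = 7 completes the 24 across.
R3C1 = 10 − 6 = 4 completes the 10 across.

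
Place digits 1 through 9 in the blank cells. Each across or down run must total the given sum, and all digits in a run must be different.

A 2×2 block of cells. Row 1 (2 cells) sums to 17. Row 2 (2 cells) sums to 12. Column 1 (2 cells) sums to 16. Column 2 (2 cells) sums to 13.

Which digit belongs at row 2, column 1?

17 in 2 cells must be {8,9}; 16 in 2 cells must be {7,9}.
The 17 across and the 16 down share only 9, so (1,1) = 9.
(1,2) = 17 − 9 = 8 completes the 17 across.
(2,1) = 16 − 9 = 7 completes the 16 down.
(2,2) = 12 − 7 = 5 completes the 12 across.

7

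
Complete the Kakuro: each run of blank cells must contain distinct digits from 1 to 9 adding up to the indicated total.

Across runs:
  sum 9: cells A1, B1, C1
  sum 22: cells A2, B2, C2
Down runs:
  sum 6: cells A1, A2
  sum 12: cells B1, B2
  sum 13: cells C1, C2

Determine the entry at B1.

3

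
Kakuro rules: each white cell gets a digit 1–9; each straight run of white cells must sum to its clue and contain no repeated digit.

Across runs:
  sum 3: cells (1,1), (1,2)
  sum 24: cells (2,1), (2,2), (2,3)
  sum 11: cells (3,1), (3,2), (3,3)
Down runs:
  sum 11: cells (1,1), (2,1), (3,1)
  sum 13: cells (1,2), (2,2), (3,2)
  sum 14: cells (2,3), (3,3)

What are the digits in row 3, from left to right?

3 in 2 cells must be {1,2}; 24 in 3 cells must be {7,8,9}.
Nothing is forced directly, so branch on (1,1), whose candidates are 1 or 2. If (1,1) = 2: that forces (1,2) = 1, (2,1) = 8, (2,3) = 9, (3,1) = 1, after which (3,3) would have to be in {2,3,4,6,7,8} for the 11 across but in {5} for the 14 down — contradiction. So (1,1) = 1.
(1,2) = 3 − 1 = 2 completes the 3 across.
Nothing is forced directly, so branch on (2,3), whose candidates are 8 or 9. If (2,3) = 8: that forces (2,1) = 7, after which (2,2) would have to be in {9} for the 24 across but in {3,4,5,6,7,8} for the 13 down — contradiction. So (2,3) = 9.
(3,3) = 14 − 9 = 5 completes the 14 down.
(3,2) = 4: the only remaining digit allowed by both the 11 across and the 13 down.
(2,2) = 13 − 6 = 7 completes the 13 down.
(3,1) = 11 − 9 = 2 completes the 11 across.

2, 4, 5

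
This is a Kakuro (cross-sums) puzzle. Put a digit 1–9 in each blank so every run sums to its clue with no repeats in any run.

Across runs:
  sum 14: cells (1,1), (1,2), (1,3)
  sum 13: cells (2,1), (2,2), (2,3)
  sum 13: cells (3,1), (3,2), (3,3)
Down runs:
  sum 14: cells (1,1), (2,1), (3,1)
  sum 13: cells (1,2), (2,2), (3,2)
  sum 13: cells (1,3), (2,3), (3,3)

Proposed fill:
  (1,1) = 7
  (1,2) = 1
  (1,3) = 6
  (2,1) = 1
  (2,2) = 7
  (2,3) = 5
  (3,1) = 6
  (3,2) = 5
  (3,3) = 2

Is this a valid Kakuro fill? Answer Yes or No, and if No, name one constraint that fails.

Across: 7+1+6=14; 1+7+5=13; 6+5+2=13. Down: 7+1+6=14; 1+7+5=13; 6+5+2=13. No digit repeats within any run.

Yes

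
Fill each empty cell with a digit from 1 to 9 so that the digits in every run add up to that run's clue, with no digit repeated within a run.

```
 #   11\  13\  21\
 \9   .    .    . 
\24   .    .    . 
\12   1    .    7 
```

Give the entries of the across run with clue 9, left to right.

3 1 5

24 in 3 cells must be {7,8,9}.
R3C2 = 12 − 8 = 4 completes the 12 across.
No cell is forced outright now. R2C3 can only be 8 or 9 (the digits allowed by both its 24 across and its 21 down). If R2C3 = 8: that forces R1C3 = 6, R2C1 = 7, after which R2C2 would have to be in {9} for the 24 across but in {1,2,3,6,7,8} for the 13 down — contradiction. So R2C3 = 9.
R1C3 = 21 − 16 = 5 completes the 21 down.
R1C1 = 3: the only remaining digit allowed by both the 9 across and the 11 down.
R1C2 = 9 − 8 = 1 completes the 9 across.
R2C1 = 11 − 4 = 7 completes the 11 down.
R2C2 = 24 − 16 = 8 completes the 24 across.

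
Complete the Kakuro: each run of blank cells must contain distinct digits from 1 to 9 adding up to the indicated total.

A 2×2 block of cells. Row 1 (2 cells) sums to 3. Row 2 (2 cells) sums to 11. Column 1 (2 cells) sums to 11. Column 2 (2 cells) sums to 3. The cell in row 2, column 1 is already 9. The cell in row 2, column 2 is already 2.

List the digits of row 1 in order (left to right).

2, 1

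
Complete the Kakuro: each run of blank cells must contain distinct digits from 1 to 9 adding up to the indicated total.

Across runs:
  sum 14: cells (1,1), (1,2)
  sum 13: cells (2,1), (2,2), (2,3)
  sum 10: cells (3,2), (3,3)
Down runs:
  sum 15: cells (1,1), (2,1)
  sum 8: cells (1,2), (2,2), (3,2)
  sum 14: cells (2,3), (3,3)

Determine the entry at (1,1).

The 14 across and the 8 down share only 5, so (1,2) = 5.
(1,1) = 14 − 5 = 9 completes the 14 across.
(2,1) = 15 − 9 = 6 completes the 15 down.
(2,2) = 2: the only remaining digit allowed by both the 13 across and the 8 down.
(2,3) = 13 − 8 = 5 completes the 13 across.
(3,2) = 8 − 7 = 1 completes the 8 down.
(3,3) = 10 − 1 = 9 completes the 10 across.

9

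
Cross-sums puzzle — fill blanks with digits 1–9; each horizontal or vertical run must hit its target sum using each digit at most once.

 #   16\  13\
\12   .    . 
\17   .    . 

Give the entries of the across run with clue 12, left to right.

17 in 2 cells must be {8,9}; 16 in 2 cells must be {7,9}.
The 17 across and the 16 down share only 9, so R2C1 = 9.
R2C2 = 17 − 9 = 8 completes the 17 across.
R1C1 = 16 − 9 = 7 completes the 16 down.
R1C2 = 12 − 7 = 5 completes the 12 across.

7, 5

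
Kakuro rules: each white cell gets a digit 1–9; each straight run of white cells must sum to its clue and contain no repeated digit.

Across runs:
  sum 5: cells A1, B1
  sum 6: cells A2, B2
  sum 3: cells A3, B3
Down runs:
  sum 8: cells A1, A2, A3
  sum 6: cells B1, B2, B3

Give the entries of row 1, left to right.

3 in 2 cells must be {1,2}; 6 in 3 cells must be {1,2,3}.
Nothing is forced directly, so branch on A3, whose candidates are 1 or 2. If A3 = 2: that forces A1 = 1, after which B1 would have to be in {4} for the 5 across but in {1,2,3} for the 6 down — contradiction. So A3 = 1.
B3 = 3 − 1 = 2 completes the 3 across.
Given what's placed, B2 must be 1 to fit the 6 across and 6 down.
B1 = 6 − 3 = 3 completes the 6 down.
A2 = 6 − 1 = 5 completes the 6 across.
A1 = 5 − 3 = 2 completes the 5 across.

2 3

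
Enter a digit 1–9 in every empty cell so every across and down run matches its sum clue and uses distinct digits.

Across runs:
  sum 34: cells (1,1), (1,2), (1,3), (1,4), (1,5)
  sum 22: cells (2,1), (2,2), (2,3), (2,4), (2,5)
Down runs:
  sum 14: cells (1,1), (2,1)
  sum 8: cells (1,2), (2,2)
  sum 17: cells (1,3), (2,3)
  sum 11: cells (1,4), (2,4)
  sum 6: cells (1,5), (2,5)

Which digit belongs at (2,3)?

8

34 in 5 cells must be {4,6,7,8,9}; 17 in 2 cells must be {8,9}.
Only 4 fits (1,5) under both its across sum 34 and down sum 6.
(2,5) = 6 − 4 = 2 completes the 6 down.
Nothing is forced directly, so branch on (1,2), whose candidates are 6 or 7. If (1,2) = 6: then (2,2) would have to be in {1,3,4,5,6,7,8,9} for the 22 across but in {2} for the 8 down — contradiction. So (1,2) = 7.
(2,2) = 8 − 7 = 1 completes the 8 down.
No cell is forced outright now. (1,3) can only be 8 or 9 (the digits allowed by both its 34 across and its 17 down). If (1,3) = 8: that forces (2,3) = 9, (2,1) = 6, (2,4) = 4, after which (1,1) would have to be in {6,9} for the 34 across but in {8} for the 14 down — contradiction. So (1,3) = 9.
(2,3) = 17 − 9 = 8 completes the 17 down.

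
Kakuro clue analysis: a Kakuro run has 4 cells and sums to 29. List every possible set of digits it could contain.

4 distinct digits from 1–9 sum between 10 and 30.
Only one set works: {5,7,8,9}.

{5,7,8,9}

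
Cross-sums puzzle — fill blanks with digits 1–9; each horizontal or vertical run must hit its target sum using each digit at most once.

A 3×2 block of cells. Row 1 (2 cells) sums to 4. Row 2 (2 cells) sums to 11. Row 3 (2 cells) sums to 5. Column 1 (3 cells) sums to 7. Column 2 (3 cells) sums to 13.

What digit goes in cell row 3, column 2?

4 in 2 cells must be {1,3}; 7 in 3 cells must be {1,2,4}.
The 4 across and the 7 down share only 1, so (1,1) = 1.
(1,2) = 4 − 1 = 3 completes the 4 across.
Nothing is forced directly, so branch on (2,1), whose candidates are 2 or 4. If (2,1) = 4: then (2,2) would have to be in {7} for the 11 across but in {1,2,4,6,8,9} for the 13 down — contradiction. So (2,1) = 2.
(2,2) = 11 − 2 = 9 completes the 11 across.
(3,1) = 7 − 3 = 4 completes the 7 down.
(3,2) = 5 − 4 = 1 completes the 5 across.

1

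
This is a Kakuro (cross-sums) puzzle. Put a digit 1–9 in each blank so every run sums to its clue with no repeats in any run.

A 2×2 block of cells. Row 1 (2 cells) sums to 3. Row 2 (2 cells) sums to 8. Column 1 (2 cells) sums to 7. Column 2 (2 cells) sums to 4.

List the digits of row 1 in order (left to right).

3 in 2 cells must be {1,2}; 4 in 2 cells must be {1,3}.
The 3 across and the 4 down share only 1, so (1,2) = 1.
(2,2) = 4 − 1 = 3 completes the 4 down.
(1,1) = 3 − 1 = 2 completes the 3 across.
(2,1) = 8 − 3 = 5 completes the 8 across.

2, 1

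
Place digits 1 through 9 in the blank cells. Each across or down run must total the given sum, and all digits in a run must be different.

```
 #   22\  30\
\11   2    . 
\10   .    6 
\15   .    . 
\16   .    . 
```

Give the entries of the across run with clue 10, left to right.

16 in 2 cells must be {7,9}; 30 in 4 cells must be {6,7,8,9}.
R1C2 = 11 − 2 = 9 completes the 11 across.
R2C1 = 10 − 6 = 4 completes the 10 across.
Given what's placed, R4C2 must be 7 to fit the 16 across and 30 down.
R3C2 = 30 − 22 = 8 completes the 30 down.
R4C1 = 16 − 7 = 9 completes the 16 across.
R3C1 = 15 − 8 = 7 completes the 15 across.

4 6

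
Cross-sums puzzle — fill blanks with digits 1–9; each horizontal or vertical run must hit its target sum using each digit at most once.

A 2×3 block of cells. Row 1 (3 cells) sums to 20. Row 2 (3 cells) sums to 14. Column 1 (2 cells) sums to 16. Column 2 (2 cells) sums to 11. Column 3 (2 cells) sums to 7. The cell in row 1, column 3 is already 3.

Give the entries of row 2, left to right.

7, 3, 4

16 in 2 cells must be {7,9}.
(1,1) = 9: the only remaining digit allowed by both the 20 across and the 16 down.
(1,2) = 20 − 12 = 8 completes the 20 across.
(2,1) = 16 − 9 = 7 completes the 16 down.
(2,2) = 11 − 8 = 3 completes the 11 down.
(2,3) = 14 − 10 = 4 completes the 14 across.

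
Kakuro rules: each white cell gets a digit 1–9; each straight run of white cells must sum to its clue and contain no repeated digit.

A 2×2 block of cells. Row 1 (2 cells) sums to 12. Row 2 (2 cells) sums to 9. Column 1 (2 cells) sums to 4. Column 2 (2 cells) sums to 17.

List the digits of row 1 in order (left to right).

3, 9

4 in 2 cells must be {1,3}; 17 in 2 cells must be {8,9}.
The 12 across and the 4 down share only 3, so (1,1) = 3.
(1,2) = 12 − 3 = 9 completes the 12 across.
(2,1) = 4 − 3 = 1 completes the 4 down.
(2,2) = 9 − 1 = 8 completes the 9 across.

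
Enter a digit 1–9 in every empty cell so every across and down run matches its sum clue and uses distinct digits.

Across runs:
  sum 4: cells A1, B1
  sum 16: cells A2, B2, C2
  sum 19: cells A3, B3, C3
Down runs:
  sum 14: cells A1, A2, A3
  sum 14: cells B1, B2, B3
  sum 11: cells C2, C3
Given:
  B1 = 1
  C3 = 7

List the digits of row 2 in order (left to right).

4 in 2 cells must be {1,3}.
A1 = 4 − 1 = 3 completes the 4 across.
C2 = 11 − 7 = 4 completes the 11 down.
Nothing is forced directly, so branch on A3, whose candidates are 4 or 9. If A3 = 9: then A2 would have to be in {3,5,7,9} for the 16 across but in {2} for the 14 down — contradiction. So A3 = 4.
A2 = 14 − 7 = 7 completes the 14 down.
B2 = 16 − 11 = 5 completes the 16 across.
B3 = 19 − 11 = 8 completes the 19 across.

7 5 4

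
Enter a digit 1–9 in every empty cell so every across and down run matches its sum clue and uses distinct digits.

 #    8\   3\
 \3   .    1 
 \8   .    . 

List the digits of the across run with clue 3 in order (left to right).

3 in 2 cells must be {1,2}.
R1C1 = 3 − 1 = 2 completes the 3 across.
R2C1 = 8 − 2 = 6 completes the 8 down.
R2C2 = 8 − 6 = 2 completes the 8 across.

2 1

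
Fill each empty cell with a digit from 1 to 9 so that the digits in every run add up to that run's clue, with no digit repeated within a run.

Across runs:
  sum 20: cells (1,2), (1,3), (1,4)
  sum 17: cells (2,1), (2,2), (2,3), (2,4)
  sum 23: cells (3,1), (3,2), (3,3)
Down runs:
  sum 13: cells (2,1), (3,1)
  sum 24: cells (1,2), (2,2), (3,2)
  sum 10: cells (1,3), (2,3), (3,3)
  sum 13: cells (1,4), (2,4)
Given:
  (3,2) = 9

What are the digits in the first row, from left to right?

8 3 9

23 in 3 cells must be {6,8,9}; 24 in 3 cells must be {7,8,9}.
Given what's placed, (3,3) must be 6 to fit the 23 across and 10 down.
(1,3) = 3: the only remaining digit allowed by both the 20 across and the 10 down.
(2,3) = 10 − 9 = 1 completes the 10 down.
(3,1) = 23 − 15 = 8 completes the 23 across.
Given what's placed, (1,2) must be 8 to fit the 20 across and 24 down.
(1,4) = 20 − 11 = 9 completes the 20 across.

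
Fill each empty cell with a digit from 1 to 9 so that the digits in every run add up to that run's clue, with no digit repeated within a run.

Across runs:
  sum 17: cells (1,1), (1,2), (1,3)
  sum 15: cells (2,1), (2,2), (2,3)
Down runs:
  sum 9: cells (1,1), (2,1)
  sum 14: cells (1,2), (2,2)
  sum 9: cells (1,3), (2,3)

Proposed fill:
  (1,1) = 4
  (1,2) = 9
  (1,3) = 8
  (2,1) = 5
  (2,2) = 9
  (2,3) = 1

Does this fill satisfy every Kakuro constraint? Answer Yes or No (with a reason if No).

No — the across run (1,1)–(1,3) sums to 21, not 17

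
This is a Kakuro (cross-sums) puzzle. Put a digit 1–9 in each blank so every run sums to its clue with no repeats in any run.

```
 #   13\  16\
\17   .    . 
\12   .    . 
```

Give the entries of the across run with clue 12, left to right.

5 7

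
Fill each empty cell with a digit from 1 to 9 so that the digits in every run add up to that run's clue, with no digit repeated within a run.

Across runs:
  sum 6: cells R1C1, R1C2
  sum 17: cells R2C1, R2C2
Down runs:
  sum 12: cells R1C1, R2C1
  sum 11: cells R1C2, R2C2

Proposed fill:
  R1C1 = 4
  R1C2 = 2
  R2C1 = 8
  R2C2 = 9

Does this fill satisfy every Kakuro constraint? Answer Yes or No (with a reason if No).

Yes

Across: 4+2=6; 8+9=17. Down: 4+8=12; 2+9=11. No digit repeats within any run.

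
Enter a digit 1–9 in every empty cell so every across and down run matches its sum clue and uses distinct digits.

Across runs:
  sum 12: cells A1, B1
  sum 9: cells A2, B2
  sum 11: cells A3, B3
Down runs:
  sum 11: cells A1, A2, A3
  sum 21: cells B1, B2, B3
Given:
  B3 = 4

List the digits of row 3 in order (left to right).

7 4

Given what's placed, B2 must be 8 to fit the 9 across and 21 down.
A3 = 11 − 4 = 7 completes the 11 across.
Given what's placed, A1 must be 3 to fit the 12 across and 11 down.
B1 = 12 − 3 = 9 completes the 12 across.
A2 = 9 − 8 = 1 completes the 9 across.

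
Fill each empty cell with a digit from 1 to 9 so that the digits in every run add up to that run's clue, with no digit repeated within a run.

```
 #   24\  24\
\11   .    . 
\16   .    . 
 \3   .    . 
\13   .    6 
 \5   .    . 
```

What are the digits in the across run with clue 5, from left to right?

16 in 2 cells must be {7,9}; 3 in 2 cells must be {1,2}.
R4C1 = 13 − 6 = 7 completes the 13 across.
Given what's placed, R2C1 must be 9 to fit the 16 across and 24 down.
R2C2 = 16 − 9 = 7 completes the 16 across.
No cell is forced outright now. R3C1 can only be 1 or 2 (the digits allowed by both its 3 across and its 24 down). If R3C1 = 2: that forces R1C1 = 5, after which R1C2 would have to be in {6} for the 11 across but in {1,2,4,5,8} for the 24 down — contradiction. So R3C1 = 1.
R3C2 = 3 − 1 = 2 completes the 3 across.
Nothing is forced directly, so branch on R5C2, whose candidates are 1 or 4. If R5C2 = 4: that forces R1C2 = 5, after which R5C1 would have to be in {1} for the 5 across but in {2,3,4,5} for the 24 down — contradiction. So R5C2 = 1.
R1C2 = 24 − 16 = 8 completes the 24 down.
R5C1 = 5 − 1 = 4 completes the 5 across.

4, 1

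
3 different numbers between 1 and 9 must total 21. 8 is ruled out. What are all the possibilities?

{5,7,9}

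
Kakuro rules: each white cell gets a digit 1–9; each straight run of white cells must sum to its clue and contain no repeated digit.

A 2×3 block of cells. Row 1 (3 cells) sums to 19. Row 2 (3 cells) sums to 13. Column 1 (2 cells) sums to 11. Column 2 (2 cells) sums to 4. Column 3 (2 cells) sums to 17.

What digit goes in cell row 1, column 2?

4 in 2 cells must be {1,3}; 17 in 2 cells must be {8,9}.
The 19 across and the 4 down share only 3, so (1,2) = 3.
Given what's placed, (1,3) must be 9 to fit the 19 across and 17 down.
(2,2) = 4 − 3 = 1 completes the 4 down.
(2,3) = 17 − 9 = 8 completes the 17 down.
(1,1) = 19 − 12 = 7 completes the 19 across.
(2,1) = 13 − 9 = 4 completes the 13 across.

3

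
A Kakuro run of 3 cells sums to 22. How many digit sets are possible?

3 distinct digits from 1–9 sum between 6 and 24.
Enumerating: {5,8,9}, {6,7,9}.

2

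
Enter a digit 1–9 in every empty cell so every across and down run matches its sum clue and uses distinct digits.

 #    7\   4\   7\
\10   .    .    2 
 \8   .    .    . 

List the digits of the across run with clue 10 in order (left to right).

5, 3, 2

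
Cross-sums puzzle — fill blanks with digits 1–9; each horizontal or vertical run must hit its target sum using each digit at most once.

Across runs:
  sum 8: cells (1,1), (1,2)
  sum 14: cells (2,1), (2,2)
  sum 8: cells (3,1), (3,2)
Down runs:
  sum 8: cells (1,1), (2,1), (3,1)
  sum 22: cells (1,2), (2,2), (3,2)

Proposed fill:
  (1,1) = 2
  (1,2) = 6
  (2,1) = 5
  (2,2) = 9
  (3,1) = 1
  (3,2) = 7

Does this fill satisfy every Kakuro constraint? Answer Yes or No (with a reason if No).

Yes

Across: 2+6=8; 5+9=14; 1+7=8. Down: 2+5+1=8; 6+9+7=22. No digit repeats within any run.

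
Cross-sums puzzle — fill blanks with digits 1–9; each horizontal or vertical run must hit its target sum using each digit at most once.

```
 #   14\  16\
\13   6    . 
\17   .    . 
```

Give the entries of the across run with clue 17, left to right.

17 in 2 cells must be {8,9}; 16 in 2 cells must be {7,9}.
R1C2 = 13 − 6 = 7 completes the 13 across.
R2C1 = 14 − 6 = 8 completes the 14 down.
R2C2 = 17 − 8 = 9 completes the 17 across.

8 9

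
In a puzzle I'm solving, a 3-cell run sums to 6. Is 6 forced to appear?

The only way to make 6 from 3 distinct digits is {1,2,3}, which does not contain 6.

No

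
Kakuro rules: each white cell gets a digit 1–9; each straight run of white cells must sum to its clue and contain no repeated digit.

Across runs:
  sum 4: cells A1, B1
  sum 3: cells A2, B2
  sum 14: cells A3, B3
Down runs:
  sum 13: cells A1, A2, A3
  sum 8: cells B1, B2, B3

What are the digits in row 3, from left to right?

9 5

4 in 2 cells must be {1,3}; 3 in 2 cells must be {1,2}.
The 14 across and the 8 down share only 5, so B3 = 5.
Given what's placed, B1 must be 1 to fit the 4 across and 8 down.
B2 = 8 − 6 = 2 completes the 8 down.
A3 = 14 − 5 = 9 completes the 14 across.
A1 = 4 − 1 = 3 completes the 4 across.
A2 = 3 − 2 = 1 completes the 3 across.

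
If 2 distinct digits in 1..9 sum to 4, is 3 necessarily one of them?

The only way to make 4 from 2 distinct digits is {1,3}, which contains 3.

Yes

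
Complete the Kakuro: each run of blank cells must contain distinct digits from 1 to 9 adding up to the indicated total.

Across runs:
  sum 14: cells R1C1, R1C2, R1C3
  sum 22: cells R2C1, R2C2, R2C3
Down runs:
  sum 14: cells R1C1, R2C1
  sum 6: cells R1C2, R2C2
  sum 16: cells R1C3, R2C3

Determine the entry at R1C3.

16 in 2 cells must be {7,9}.
The 22 across and the 6 down share only 5, so R2C2 = 5.
Given what's placed, R2C3 must be 9 to fit the 22 across and 16 down.
R1C2 = 6 − 5 = 1 completes the 6 down.
R1C3 = 16 − 9 = 7 completes the 16 down.
R2C1 = 22 − 14 = 8 completes the 22 across.
R1C1 = 14 − 8 = 6 completes the 14 across.

7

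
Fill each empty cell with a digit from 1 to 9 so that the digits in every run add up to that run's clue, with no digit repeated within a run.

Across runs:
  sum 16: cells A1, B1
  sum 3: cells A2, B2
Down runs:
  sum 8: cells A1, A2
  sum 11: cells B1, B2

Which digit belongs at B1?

9

16 in 2 cells must be {7,9}; 3 in 2 cells must be {1,2}.
The 16 across and the 8 down share only 7, so A1 = 7.
B1 = 16 − 7 = 9 completes the 16 across.
A2 = 8 − 7 = 1 completes the 8 down.
B2 = 3 − 1 = 2 completes the 3 across.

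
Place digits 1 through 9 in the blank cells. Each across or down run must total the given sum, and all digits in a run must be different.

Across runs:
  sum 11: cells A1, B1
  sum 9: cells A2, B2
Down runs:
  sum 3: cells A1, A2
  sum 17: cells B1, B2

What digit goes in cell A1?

2

3 in 2 cells must be {1,2}; 17 in 2 cells must be {8,9}.
The 11 across and the 3 down share only 2, so A1 = 2.
B1 = 11 − 2 = 9 completes the 11 across.
A2 = 3 − 2 = 1 completes the 3 down.
B2 = 9 − 1 = 8 completes the 9 across.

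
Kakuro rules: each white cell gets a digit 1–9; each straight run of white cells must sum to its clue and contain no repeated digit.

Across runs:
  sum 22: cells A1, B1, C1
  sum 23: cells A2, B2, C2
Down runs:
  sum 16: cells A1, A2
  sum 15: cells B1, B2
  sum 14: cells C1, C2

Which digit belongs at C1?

6

23 in 3 cells must be {6,8,9}; 16 in 2 cells must be {7,9}.
The 23 across and the 16 down share only 9, so A2 = 9.
A1 = 16 − 9 = 7 completes the 16 down.
Nothing is forced directly, so branch on B2, whose candidates are 6 or 8. If B2 = 8: then B1 would have to be in {6,9} for the 22 across but in {7} for the 15 down — contradiction. So B2 = 6.
B1 = 15 − 6 = 9 completes the 15 down.
C1 = 22 − 16 = 6 completes the 22 across.
C2 = 23 − 15 = 8 completes the 23 across.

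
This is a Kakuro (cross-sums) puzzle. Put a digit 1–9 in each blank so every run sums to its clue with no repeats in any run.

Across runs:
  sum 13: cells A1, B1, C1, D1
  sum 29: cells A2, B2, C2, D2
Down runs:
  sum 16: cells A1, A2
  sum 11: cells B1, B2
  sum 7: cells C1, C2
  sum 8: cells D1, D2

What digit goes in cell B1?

3

29 in 4 cells must be {5,7,8,9}; 16 in 2 cells must be {7,9}.
Only 7 fits A1 under both its across sum 13 and down sum 16.
A2 = 16 − 7 = 9 completes the 16 down.
Given what's placed, C2 must be 5 to fit the 29 across and 7 down.
D2 = 7: the only remaining digit allowed by both the 29 across and the 8 down.
C1 = 7 − 5 = 2 completes the 7 down.
D1 = 8 − 7 = 1 completes the 8 down.
B2 = 29 − 21 = 8 completes the 29 across.
B1 = 13 − 10 = 3 completes the 13 across.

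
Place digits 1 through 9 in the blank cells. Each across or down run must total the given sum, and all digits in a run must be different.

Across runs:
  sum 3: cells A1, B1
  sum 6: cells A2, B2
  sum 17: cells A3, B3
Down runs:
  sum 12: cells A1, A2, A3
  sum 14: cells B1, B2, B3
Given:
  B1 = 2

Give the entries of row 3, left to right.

9, 8

3 in 2 cells must be {1,2}; 17 in 2 cells must be {8,9}.
A1 = 3 − 2 = 1 completes the 3 across.
Nothing is forced directly, so branch on B2, whose candidates are 4 or 5. If B2 = 5: then A2 would have to be in {1} for the 6 across but in {2,3,4,5,6,7,8,9} for the 12 down — contradiction. So B2 = 4.
A2 = 6 − 4 = 2 completes the 6 across.
A3 = 12 − 3 = 9 completes the 12 down.
B3 = 17 − 9 = 8 completes the 17 across.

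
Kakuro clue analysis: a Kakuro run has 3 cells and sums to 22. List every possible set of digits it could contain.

3 distinct digits from 1–9 sum between 6 and 24.

{5,8,9}; {6,7,9}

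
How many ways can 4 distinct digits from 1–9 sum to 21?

11

4 distinct digits from 1–9 sum between 10 and 30.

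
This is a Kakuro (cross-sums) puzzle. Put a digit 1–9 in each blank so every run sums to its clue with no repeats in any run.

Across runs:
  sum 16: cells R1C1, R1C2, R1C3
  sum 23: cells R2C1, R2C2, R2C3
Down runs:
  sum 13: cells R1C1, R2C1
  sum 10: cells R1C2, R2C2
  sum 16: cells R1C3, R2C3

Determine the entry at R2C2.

6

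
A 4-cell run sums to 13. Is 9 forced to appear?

No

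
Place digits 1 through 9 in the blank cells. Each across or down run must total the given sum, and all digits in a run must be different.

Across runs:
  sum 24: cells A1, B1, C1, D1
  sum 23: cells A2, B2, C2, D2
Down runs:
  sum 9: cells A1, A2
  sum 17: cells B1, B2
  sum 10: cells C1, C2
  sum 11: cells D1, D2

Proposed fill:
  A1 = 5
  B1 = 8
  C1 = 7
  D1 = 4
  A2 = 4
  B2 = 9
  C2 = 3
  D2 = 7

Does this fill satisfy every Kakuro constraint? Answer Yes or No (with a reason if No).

Across: 5+8+7+4=24; 4+9+3+7=23. Down: 5+4=9; 8+9=17; 7+3=10; 4+7=11. No digit repeats within any run.

Yes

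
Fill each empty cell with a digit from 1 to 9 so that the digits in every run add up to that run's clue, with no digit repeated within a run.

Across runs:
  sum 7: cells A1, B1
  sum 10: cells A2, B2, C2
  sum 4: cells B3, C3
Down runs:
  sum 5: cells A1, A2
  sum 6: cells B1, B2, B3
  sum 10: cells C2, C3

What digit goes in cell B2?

2

4 in 2 cells must be {1,3}; 6 in 3 cells must be {1,2,3}.
Nothing is forced directly, so branch on C3, whose candidates are 1 or 3. If C3 = 1: then C2 would have to be in {1,2,3,4,5,6,7} for the 10 across but in {9} for the 10 down — contradiction. So C3 = 3.
C2 = 10 − 3 = 7 completes the 10 down.
B3 = 4 − 3 = 1 completes the 4 across.
B2 = 2: the only remaining digit allowed by both the 10 across and the 6 down.
B1 = 6 − 3 = 3 completes the 6 down.
A2 = 10 − 9 = 1 completes the 10 across.
A1 = 7 − 3 = 4 completes the 7 across.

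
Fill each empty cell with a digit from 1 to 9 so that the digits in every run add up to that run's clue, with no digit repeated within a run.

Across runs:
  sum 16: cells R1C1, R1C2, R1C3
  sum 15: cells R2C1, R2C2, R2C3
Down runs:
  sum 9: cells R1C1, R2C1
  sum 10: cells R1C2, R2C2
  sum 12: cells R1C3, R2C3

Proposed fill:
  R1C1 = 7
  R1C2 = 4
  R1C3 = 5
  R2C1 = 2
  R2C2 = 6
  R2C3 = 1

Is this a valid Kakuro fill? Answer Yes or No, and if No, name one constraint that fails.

No — the across run R2C1–R2C3 sums to 9, not 15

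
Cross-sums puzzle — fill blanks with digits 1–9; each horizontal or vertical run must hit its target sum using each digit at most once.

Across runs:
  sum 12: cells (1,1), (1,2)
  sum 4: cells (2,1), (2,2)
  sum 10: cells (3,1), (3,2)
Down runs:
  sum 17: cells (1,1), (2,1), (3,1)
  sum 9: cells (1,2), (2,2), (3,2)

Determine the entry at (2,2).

4 in 2 cells must be {1,3}.
Nothing is forced directly, so branch on (1,2), whose candidates are 3 or 4 or 5. If (1,2) = 3: that forces (1,1) = 9, (2,2) = 1, after which (3,2) would have to be in {1,2,3,4,6,7,8,9} for the 10 across but in {5} for the 9 down — contradiction. If (1,2) = 4: that forces (1,1) = 8, (2,1) = 3, after which (2,2) would have to be in {1} for the 4 across but in {2,3} for the 9 down — contradiction. So (1,2) = 5.
(1,1) = 12 − 5 = 7 completes the 12 across.
Given what's placed, (2,1) must be 1 to fit the 4 across and 17 down.
(2,2) = 4 − 1 = 3 completes the 4 across.
(3,1) = 17 − 8 = 9 completes the 17 down.
(3,2) = 10 − 9 = 1 completes the 10 across.

3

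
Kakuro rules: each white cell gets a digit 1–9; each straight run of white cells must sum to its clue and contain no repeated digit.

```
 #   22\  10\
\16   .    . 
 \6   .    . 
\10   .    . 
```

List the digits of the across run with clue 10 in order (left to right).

16 in 2 cells must be {7,9}.
The 16 across and the 10 down share only 7, so R1C2 = 7.
The 6 across and the 22 down share only 5, so R2C1 = 5.
R2C2 = 6 − 5 = 1 completes the 6 across.
R3C2 = 10 − 8 = 2 completes the 10 down.
R1C1 = 16 − 7 = 9 completes the 16 across.
R3C1 = 10 − 2 = 8 completes the 10 across.

8, 2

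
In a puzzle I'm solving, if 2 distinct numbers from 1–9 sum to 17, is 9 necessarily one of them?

Yes

The only way to make 17 from 2 distinct digits is {8,9}, which contains 9.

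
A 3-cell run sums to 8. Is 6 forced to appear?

No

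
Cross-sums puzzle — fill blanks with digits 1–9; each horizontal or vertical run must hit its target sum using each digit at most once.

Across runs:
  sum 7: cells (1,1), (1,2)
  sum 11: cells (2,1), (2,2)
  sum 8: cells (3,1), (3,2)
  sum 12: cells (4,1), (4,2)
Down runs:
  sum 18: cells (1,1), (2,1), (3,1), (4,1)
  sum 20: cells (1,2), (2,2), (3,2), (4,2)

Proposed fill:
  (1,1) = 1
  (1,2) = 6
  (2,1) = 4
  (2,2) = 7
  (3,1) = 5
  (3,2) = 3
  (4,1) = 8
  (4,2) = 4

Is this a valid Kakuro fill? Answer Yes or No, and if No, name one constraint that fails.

Across: 1+6=7; 4+7=11; 5+3=8; 8+4=12. Down: 1+4+5+8=18; 6+7+3+4=20. No digit repeats within any run.

Yes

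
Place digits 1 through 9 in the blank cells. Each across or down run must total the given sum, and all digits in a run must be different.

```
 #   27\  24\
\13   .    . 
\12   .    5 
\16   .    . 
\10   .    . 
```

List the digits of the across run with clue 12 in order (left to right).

16 in 2 cells must be {7,9}.
R2C1 = 12 − 5 = 7 completes the 12 across.
R3C1 = 9: the only remaining digit allowed by both the 16 across and the 27 down.
R3C2 = 16 − 9 = 7 completes the 16 across.
Nothing is forced directly, so branch on R1C1, whose candidates are 5 or 6 or 8. If R1C1 = 6: then R1C2 would have to be in {7} for the 13 across but in {3,4,8,9} for the 24 down — contradiction. If R1C1 = 8: then R1C2 would have to be in {5} for the 13 across but in {3,4,8,9} for the 24 down — contradiction. So R1C1 = 5.
R1C2 = 13 − 5 = 8 completes the 13 across.
R4C1 = 27 − 21 = 6 completes the 27 down.
R4C2 = 10 − 6 = 4 completes the 10 across.

7, 5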